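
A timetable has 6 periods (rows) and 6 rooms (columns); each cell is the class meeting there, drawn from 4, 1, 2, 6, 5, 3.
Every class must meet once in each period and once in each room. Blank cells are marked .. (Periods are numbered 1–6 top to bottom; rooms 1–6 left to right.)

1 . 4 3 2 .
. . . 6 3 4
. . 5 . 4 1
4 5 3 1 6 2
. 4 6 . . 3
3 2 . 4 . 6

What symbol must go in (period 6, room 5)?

Period 1, room 2: period 1 has {4, 1, 2, 3} and room 2 has {4, 2, 5}, leaving only 6.
Period 1, room 6: period 1 has {4, 1, 2, 6, 3} and room 6 has {4, 1, 2, 6, 3}, leaving only 5.
Period 2, room 2: period 2 has {4, 6, 3} and room 2 has {4, 2, 6, 5}, leaving only 1.
Period 2, room 3: period 2 has {4, 1, 6, 3} and room 3 has {4, 6, 5, 3}, leaving only 2.
Period 2, room 1: period 2 has {4, 1, 2, 6, 3} and room 1 has {4, 1, 3}, leaving only 5.
Period 3, room 2: period 3 has {4, 1, 5} and room 2 has {4, 1, 2, 6, 5}, leaving only 3.
Period 3, room 4: period 3 has {4, 1, 5, 3} and room 4 has {4, 1, 6, 3}, leaving only 2.
Period 3, room 1: period 3 has {4, 1, 2, 5, 3} and room 1 has {4, 1, 5, 3}, leaving only 6.
Period 5, room 1: period 5 has {4, 6, 3} and room 1 has {4, 1, 6, 5, 3}, leaving only 2.
Period 5, room 4: period 5 has {4, 2, 6, 3} and room 4 has {4, 1, 2, 6, 3}, leaving only 5.
Period 5, room 5: period 5 has {4, 2, 6, 5, 3} and room 5 has {4, 2, 6, 3}, leaving only 1.
Period 6 already has {4, 2, 6, 3} and room 5 already has {4, 1, 2, 6, 3}, so period 6, room 5 must be 5.

5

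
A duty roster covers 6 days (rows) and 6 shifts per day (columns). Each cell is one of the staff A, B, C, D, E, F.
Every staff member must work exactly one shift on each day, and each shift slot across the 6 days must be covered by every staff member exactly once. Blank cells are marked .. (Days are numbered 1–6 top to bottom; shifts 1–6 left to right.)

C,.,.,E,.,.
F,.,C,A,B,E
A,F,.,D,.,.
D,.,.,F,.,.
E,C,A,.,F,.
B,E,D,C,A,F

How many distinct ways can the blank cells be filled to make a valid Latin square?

Day 1, shift 2: eliminating its day and shift leaves {A, B, D}.
Day 1, shift 3: eliminating its day and shift leaves {B, F}.
Day 1, shift 5: eliminating its day and shift leaves {D}.
Day 1, shift 6: eliminating its day and shift leaves {A, B, D}.
Day 2, shift 2: eliminating its day and shift leaves {D}.
Day 3, shift 3: eliminating its day and shift leaves {B, E}.
Day 3, shift 5: eliminating its day and shift leaves {C, E}.
Day 3, shift 6: eliminating its day and shift leaves {B, C}.
Day 4, shift 2: eliminating its day and shift leaves {A, B}.
Day 4, shift 3: eliminating its day and shift leaves {B, E}.
Day 4, shift 5: eliminating its day and shift leaves {C, E}.
Day 4, shift 6: eliminating its day and shift leaves {A, B, C}.
Day 5, shift 4: eliminating its day and shift leaves {B}.
Day 5, shift 6: eliminating its day and shift leaves {B, D}.
Enumerating the assignments across these blanks that avoid any day or shift repeat gives 3 completions.

3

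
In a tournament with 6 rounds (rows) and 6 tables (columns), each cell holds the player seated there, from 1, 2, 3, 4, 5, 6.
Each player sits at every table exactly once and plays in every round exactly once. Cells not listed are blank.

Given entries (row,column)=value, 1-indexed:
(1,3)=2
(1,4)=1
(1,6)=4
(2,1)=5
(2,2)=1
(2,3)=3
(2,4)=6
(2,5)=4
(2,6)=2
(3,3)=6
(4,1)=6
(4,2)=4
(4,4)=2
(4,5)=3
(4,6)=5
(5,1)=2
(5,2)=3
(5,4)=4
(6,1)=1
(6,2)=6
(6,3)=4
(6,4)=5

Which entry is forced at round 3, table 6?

Round 1, table 1: round 1 has {1, 2, 4} and table 1 has {1, 2, 5, 6}, leaving only 3.
Round 1, table 2: round 1 has {1, 2, 3, 4} and table 2 has {1, 3, 4, 6}, leaving only 5.
Round 1, table 5: round 1 has {1, 2, 3, 4, 5} and table 5 has {3, 4}, leaving only 6.
Round 3, table 1: round 3 has {6} and table 1 has {1, 2, 3, 5, 6}, leaving only 4.
Round 3, table 2: round 3 has {4, 6} and table 2 has {1, 3, 4, 5, 6}, leaving only 2.
Round 3, table 4: round 3 has {2, 4, 6} and table 4 has {1, 2, 4, 5, 6}, leaving only 3.
Round 3 already has {2, 3, 4, 6} and table 6 already has {2, 4, 5}, so round 3, table 6 must be 1.

1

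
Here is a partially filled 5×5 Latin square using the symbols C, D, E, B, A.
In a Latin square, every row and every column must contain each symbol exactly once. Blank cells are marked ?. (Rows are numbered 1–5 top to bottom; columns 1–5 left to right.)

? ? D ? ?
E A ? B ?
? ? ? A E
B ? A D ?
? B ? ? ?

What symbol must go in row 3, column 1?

C

Row 2, column 3: row 2 has {E, B, A} and column 3 has {D, A}, leaving only C.
Row 2, column 5: row 2 has {C, E, B, A} and column 5 has {E}, leaving only D.
Row 3, column 3: row 3 has {E, A} and column 3 has {C, D, A}, leaving only B.
Row 4, column 5: row 4 has {D, B, A} and column 5 has {D, E}, leaving only C.
Row 4, column 2: row 4 has {C, D, B, A} and column 2 has {B, A}, leaving only E.
Row 1, column 2: row 1 has {D} and column 2 has {E, B, A}, leaving only C.
Row 1, column 1: row 1 has {C, D} and column 1 has {E, B}, leaving only A.
Row 1, column 4: row 1 has {C, D, A} and column 4 has {D, B, A}, leaving only E.
Row 1, column 5: row 1 has {C, D, E, A} and column 5 has {C, D, E}, leaving only B.
Row 3, column 2: row 3 has {E, B, A} and column 2 has {C, E, B, A}, leaving only D.
Row 3 already has {D, E, B, A} and column 1 already has {E, B, A}, so row 3, column 1 must be C.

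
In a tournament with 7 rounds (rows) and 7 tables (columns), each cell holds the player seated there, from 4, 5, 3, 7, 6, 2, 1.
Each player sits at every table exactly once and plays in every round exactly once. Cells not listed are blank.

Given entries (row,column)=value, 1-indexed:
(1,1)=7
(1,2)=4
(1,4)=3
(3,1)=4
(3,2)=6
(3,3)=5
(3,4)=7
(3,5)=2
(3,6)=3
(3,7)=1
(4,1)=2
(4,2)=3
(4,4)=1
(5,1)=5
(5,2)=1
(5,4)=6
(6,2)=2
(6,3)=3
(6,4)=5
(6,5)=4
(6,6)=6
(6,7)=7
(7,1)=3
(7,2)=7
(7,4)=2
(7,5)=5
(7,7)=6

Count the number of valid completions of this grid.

Round 1, table 3: eliminating its round and table leaves {6, 2, 1}.
Round 1, table 5: eliminating its round and table leaves {6, 1}.
Round 1, table 6: eliminating its round and table leaves {5, 2, 1}.
Round 1, table 7: eliminating its round and table leaves {5, 2}.
Round 2, table 1: eliminating its round and table leaves {6, 1}.
Round 2, table 2: eliminating its round and table leaves {5}.
Round 2, table 3: eliminating its round and table leaves {4, 7, 6, 2, 1}.
Round 2, table 4: eliminating its round and table leaves {4}.
Round 2, table 5: eliminating its round and table leaves {3, 7, 6, 1}.
Round 2, table 6: eliminating its round and table leaves {4, 5, 7, 2, 1}.
Round 2, table 7: eliminating its round and table leaves {4, 5, 3, 2}.
Round 4, table 3: eliminating its round and table leaves {4, 7, 6}.
Round 4, table 5: eliminating its round and table leaves {7, 6}.
Round 4, table 6: eliminating its round and table leaves {4, 5, 7}.
Round 4, table 7: eliminating its round and table leaves {4, 5}.
Round 5, table 3: eliminating its round and table leaves {4, 7, 2}.
Round 5, table 5: eliminating its round and table leaves {3, 7}.
Round 5, table 6: eliminating its round and table leaves {4, 7, 2}.
Round 5, table 7: eliminating its round and table leaves {4, 3, 2}.
Round 6, table 1: eliminating its round and table leaves {1}.
Round 7, table 3: eliminating its round and table leaves {4, 1}.
Round 7, table 6: eliminating its round and table leaves {4, 1}.
Enumerating the assignments across these blanks that avoid any round or table repeat gives 8 completions.

8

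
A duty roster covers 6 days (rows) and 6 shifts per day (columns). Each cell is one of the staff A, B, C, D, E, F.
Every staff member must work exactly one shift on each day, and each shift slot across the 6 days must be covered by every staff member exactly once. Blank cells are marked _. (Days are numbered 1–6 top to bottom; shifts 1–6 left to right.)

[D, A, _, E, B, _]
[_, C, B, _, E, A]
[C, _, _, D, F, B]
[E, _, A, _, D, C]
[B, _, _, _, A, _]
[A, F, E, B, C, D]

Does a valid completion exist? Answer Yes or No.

Day 3, shift 3: day 3 together with shift 3 already contain {A, B, C, D, E, F} — every symbol — so nothing can go there. The grid has no valid completion.

No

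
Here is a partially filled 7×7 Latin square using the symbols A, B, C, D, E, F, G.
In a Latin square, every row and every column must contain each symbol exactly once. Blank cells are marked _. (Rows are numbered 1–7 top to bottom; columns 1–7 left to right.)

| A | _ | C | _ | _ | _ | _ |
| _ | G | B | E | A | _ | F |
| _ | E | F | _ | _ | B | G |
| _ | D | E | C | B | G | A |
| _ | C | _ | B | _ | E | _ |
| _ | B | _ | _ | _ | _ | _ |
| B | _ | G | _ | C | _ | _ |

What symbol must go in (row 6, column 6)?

A

Row 1, column 2: row 1 has {A, C} and column 2 has {B, C, D, E, G}, leaving only F.
Row 1, column 6: row 1 has {A, C, F} and column 6 has {B, E, G}, leaving only D.
Row 1, column 4: row 1 has {A, C, D, F} and column 4 has {B, C, E}, leaving only G.
Row 1, column 5: row 1 has {A, C, D, F, G} and column 5 has {A, B, C}, leaving only E.
Row 1, column 7: row 1 has {A, C, D, E, F, G} and column 7 has {A, F, G}, leaving only B.
Row 2, column 6: row 2 has {A, B, E, F, G} and column 6 has {B, D, E, G}, leaving only C.
Row 2, column 1: row 2 has {A, B, C, E, F, G} and column 1 has {A, B}, leaving only D.
Row 3, column 1: row 3 has {B, E, F, G} and column 1 has {A, B, D}, leaving only C.
Row 3, column 5: row 3 has {B, C, E, F, G} and column 5 has {A, B, C, E}, leaving only D.
Row 3, column 4: row 3 has {B, C, D, E, F, G} and column 4 has {B, C, E, G}, leaving only A.
Row 4, column 1: row 4 has {A, B, C, D, E, G} and column 1 has {A, B, C, D}, leaving only F.
Row 5, column 1: row 5 has {B, C, E} and column 1 has {A, B, C, D, F}, leaving only G.
Row 5, column 5: row 5 has {B, C, E, G} and column 5 has {A, B, C, D, E}, leaving only F.
Row 5, column 7: row 5 has {B, C, E, F, G} and column 7 has {A, B, F, G}, leaving only D.
Row 5, column 3: row 5 has {B, C, D, E, F, G} and column 3 has {B, C, E, F, G}, leaving only A.
Row 6, column 1: row 6 has {B} and column 1 has {A, B, C, D, F, G}, leaving only E.
Row 6, column 3: row 6 has {B, E} and column 3 has {A, B, C, E, F, G}, leaving only D.
Row 6, column 4: row 6 has {B, D, E} and column 4 has {A, B, C, E, G}, leaving only F.
Row 6 already has {B, D, E, F} and column 6 already has {B, C, D, E, G}, so row 6, column 6 must be A.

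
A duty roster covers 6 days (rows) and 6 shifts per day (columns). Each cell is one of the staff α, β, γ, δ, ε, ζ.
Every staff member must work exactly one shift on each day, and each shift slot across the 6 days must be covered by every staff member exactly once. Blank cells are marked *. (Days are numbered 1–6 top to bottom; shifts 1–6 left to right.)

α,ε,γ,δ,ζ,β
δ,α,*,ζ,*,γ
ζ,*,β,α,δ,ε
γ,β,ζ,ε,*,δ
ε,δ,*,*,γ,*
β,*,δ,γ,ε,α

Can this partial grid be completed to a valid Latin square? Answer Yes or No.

Yes

No day or shift among the givens repeats a symbol, and propagating forced cells runs into no contradiction.
One valid completion exists (for instance, α ε γ δ ζ β / δ α ε ζ β γ / ζ γ β α δ ε / γ β ζ ε α δ / ε δ α β γ ζ / β ζ δ γ ε α).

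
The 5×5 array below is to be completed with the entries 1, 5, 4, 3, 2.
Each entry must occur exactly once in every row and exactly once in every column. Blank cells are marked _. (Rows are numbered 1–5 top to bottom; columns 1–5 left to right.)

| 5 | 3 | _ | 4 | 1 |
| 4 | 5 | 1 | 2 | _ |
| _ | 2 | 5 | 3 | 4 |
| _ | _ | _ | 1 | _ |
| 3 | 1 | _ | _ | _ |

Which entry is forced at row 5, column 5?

2

Row 1, column 3: row 1 has {1, 5, 4, 3} and column 3 has {1, 5}, leaving only 2.
Row 2, column 5: row 2 has {1, 5, 4, 2} and column 5 has {1, 4}, leaving only 3.
Row 3, column 1: row 3 has {5, 4, 3, 2} and column 1 has {5, 4, 3}, leaving only 1.
Row 4, column 1: row 4 has {1} and column 1 has {1, 5, 4, 3}, leaving only 2.
Row 4, column 2: row 4 has {1, 2} and column 2 has {1, 5, 3, 2}, leaving only 4.
Row 4, column 3: row 4 has {1, 4, 2} and column 3 has {1, 5, 2}, leaving only 3.
Row 4, column 5: row 4 has {1, 4, 3, 2} and column 5 has {1, 4, 3}, leaving only 5.
Row 5 already has {1, 3} and column 5 already has {1, 5, 4, 3}, so row 5, column 5 must be 2.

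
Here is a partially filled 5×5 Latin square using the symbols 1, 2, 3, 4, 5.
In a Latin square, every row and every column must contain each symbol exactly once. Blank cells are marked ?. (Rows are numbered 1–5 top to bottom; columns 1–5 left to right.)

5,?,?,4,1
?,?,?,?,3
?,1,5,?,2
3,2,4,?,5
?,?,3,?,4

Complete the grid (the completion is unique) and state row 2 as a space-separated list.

2 4 1 5 3

Row 1, column 2: row 1 has {1, 4, 5} and column 2 has {1, 2}, leaving only 3.
Row 1, column 3: row 1 has {1, 3, 4, 5} and column 3 has {3, 4, 5}, leaving only 2.
Row 2, column 3: row 2 has {3} and column 3 has {2, 3, 4, 5}, leaving only 1.
Row 3, column 1: row 3 has {1, 2, 5} and column 1 has {3, 5}, leaving only 4.
Row 2, column 1: row 2 has {1, 3} and column 1 has {3, 4, 5}, leaving only 2.
Row 2, column 4: row 2 has {1, 2, 3} and column 4 has {4}, leaving only 5.
Row 2, column 2: row 2 has {1, 2, 3, 5} and column 2 has {1, 2, 3}, leaving only 4.
So row 2 reads: 2 4 1 5 3.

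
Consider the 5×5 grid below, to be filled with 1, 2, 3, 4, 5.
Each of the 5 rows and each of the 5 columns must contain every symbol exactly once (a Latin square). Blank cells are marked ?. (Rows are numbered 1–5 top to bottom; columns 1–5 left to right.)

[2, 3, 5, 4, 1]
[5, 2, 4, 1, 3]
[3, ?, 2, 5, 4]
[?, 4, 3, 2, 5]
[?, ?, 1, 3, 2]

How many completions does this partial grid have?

Row 3, column 2: eliminating its row and column leaves {1}.
Row 4, column 1: eliminating its row and column leaves {1}.
Row 5, column 1: eliminating its row and column leaves {4}.
Row 5, column 2: eliminating its row and column leaves {5}.
Only one assignment across all blanks avoids any row or column repeat, giving 1 completion.

1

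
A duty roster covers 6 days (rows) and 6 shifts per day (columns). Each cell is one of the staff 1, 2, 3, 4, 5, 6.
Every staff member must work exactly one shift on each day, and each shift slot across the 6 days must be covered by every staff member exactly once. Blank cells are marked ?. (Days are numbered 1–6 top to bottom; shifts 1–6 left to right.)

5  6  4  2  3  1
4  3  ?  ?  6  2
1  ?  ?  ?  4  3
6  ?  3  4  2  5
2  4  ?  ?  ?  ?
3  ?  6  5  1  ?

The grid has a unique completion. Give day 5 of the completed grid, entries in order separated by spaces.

Day 5, shift 5: day 5 has {2, 4} and shift 5 has {1, 2, 3, 4, 6}, leaving only 5.
Day 5, shift 3: day 5 has {2, 4, 5} and shift 3 has {3, 4, 6}, leaving only 1.
Day 5, shift 6: day 5 has {1, 2, 4, 5} and shift 6 has {1, 2, 3, 5}, leaving only 6.
Day 5, shift 4: day 5 has {1, 2, 4, 5, 6} and shift 4 has {2, 4, 5}, leaving only 3.
So day 5 reads: 2 4 1 3 5 6.

2 4 1 3 5 6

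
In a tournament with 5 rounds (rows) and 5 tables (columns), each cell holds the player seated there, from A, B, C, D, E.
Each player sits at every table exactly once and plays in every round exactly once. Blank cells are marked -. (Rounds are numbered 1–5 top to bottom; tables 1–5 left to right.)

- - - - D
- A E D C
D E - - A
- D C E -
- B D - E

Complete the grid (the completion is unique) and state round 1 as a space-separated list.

Round 1, table 2: round 1 has {D} and table 2 has {A, B, D, E}, leaving only C.
Round 2, table 1: round 2 has {A, C, D, E} and table 1 has {D}, leaving only B.
Round 3, table 3: round 3 has {A, D, E} and table 3 has {C, D, E}, leaving only B.
Round 1, table 3: round 1 has {C, D} and table 3 has {B, C, D, E}, leaving only A.
Round 1, table 1: round 1 has {A, C, D} and table 1 has {B, D}, leaving only E.
Round 1, table 4: round 1 has {A, C, D, E} and table 4 has {D, E}, leaving only B.
So round 1 reads: E C A B D.

E C A B D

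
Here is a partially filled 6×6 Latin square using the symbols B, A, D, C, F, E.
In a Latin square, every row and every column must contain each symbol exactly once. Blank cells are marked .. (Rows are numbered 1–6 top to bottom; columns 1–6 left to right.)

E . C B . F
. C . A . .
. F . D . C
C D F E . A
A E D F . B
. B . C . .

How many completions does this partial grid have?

Row 1, column 2: eliminating its row and column leaves {A}.
Row 1, column 5: eliminating its row and column leaves {A, D}.
Row 2, column 1: eliminating its row and column leaves {B, D, F}.
Row 2, column 3: eliminating its row and column leaves {B, E}.
Row 2, column 5: eliminating its row and column leaves {B, D, F, E}.
Row 2, column 6: eliminating its row and column leaves {D, E}.
Row 3, column 1: eliminating its row and column leaves {B}.
Row 3, column 3: eliminating its row and column leaves {B, A, E}.
Row 3, column 5: eliminating its row and column leaves {B, A, E}.
Row 4, column 5: eliminating its row and column leaves {B}.
Row 5, column 5: eliminating its row and column leaves {C}.
Row 6, column 1: eliminating its row and column leaves {D, F}.
Row 6, column 3: eliminating its row and column leaves {A, E}.
Row 6, column 5: eliminating its row and column leaves {A, D, F, E}.
Row 6, column 6: eliminating its row and column leaves {D, E}.
Enumerating the assignments across these blanks that avoid any row or column repeat gives 3 completions.

3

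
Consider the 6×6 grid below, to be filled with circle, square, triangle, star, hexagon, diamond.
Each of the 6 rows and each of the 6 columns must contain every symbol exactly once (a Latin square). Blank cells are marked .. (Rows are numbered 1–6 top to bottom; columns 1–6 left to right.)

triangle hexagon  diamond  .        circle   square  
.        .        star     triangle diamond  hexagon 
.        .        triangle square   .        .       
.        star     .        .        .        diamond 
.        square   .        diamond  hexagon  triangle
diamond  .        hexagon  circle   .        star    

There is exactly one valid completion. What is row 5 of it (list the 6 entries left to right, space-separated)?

star square circle diamond hexagon triangle

Row 5, column 3: row 5 has {square, triangle, hexagon, diamond} and column 3 has {triangle, star, hexagon, diamond}, leaving only circle.
Row 5, column 1: row 5 has {circle, square, triangle, hexagon, diamond} and column 1 has {triangle, diamond}, leaving only star.
So row 5 reads: star square circle diamond hexagon triangle.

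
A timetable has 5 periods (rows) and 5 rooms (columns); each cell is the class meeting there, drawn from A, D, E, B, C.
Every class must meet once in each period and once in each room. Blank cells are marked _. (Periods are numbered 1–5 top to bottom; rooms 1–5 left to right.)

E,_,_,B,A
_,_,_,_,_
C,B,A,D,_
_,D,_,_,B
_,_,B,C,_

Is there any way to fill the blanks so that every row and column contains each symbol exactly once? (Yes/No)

No

Period 1, room 2: period 1 has {A, E, B} and room 2 has {D, B}, so it must be C.
Period 1, room 3: period 1 has {A, E, B, C} and room 3 has {A, B}, so it must be D.
Period 3, room 5: period 3 has {A, D, B, C} and room 5 has {A, B}, so it must be E.
Period 4, room 1: period 4 has {D, B} and room 1 has {E, C}, so it must be A.
Period 4, room 4: period 4 has {A, D, B} and room 4 has {D, B, C}, so it must be E.
Period 2, room 4: period 2 has {} and room 4 has {D, E, B, C}, so it must be A.
Period 2, room 2: period 2 has {A} and room 2 has {D, B, C}, so it must be E.
Period 2, room 3: period 2 has {A, E} and room 3 has {A, D, B}, so it must be C.
Now period 4, room 3: period 4 together with room 3 already contain {A, D, E, B, C} — every symbol — so nothing can go there. The grid has no valid completion.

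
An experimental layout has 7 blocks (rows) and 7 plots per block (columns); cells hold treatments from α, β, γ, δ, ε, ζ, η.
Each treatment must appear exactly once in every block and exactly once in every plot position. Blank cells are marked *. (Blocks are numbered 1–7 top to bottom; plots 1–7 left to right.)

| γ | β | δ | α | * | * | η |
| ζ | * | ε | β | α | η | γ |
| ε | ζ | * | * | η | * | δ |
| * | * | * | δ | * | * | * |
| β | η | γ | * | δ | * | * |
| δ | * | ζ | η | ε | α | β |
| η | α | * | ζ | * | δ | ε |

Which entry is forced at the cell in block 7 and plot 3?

β

Block 7 already has {α, δ, ε, ζ, η} and plot 3 already has {γ, δ, ε, ζ}, so block 7, plot 3 must be β.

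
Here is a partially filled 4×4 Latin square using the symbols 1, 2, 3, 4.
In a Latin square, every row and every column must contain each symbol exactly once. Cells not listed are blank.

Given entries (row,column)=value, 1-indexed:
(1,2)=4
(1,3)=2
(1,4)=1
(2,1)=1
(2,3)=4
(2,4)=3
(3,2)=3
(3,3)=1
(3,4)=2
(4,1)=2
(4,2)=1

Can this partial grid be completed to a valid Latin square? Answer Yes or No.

No row or column among the givens repeats a symbol, and propagating forced cells runs into no contradiction.
One valid completion exists (for instance, 3 4 2 1 / 1 2 4 3 / 4 3 1 2 / 2 1 3 4).

Yes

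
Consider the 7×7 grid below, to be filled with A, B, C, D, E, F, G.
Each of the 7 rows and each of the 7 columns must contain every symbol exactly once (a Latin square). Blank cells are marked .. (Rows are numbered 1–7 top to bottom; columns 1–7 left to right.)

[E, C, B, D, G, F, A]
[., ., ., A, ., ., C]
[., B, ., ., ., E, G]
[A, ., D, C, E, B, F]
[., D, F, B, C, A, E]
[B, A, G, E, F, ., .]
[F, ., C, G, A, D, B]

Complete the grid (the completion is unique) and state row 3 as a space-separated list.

C B A F D E G

Row 3, column 3: row 3 has {B, E, G} and column 3 has {B, C, D, F, G}, leaving only A.
Row 3, column 4: row 3 has {A, B, E, G} and column 4 has {A, B, C, D, E, G}, leaving only F.
Row 3, column 5: row 3 has {A, B, E, F, G} and column 5 has {A, C, E, F, G}, leaving only D.
Row 3, column 1: row 3 has {A, B, D, E, F, G} and column 1 has {A, B, E, F}, leaving only C.
So row 3 reads: C B A F D E G.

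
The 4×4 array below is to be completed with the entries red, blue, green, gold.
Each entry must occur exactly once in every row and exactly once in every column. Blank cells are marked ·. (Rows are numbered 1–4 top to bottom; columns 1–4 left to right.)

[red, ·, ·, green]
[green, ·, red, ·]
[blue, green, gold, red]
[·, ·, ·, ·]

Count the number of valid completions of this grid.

1

Row 1, column 2: eliminating its row and column leaves {blue, gold}.
Row 1, column 3: eliminating its row and column leaves {blue}.
Row 2, column 2: eliminating its row and column leaves {blue, gold}.
Row 2, column 4: eliminating its row and column leaves {blue, gold}.
Row 4, column 1: eliminating its row and column leaves {gold}.
Row 4, column 2: eliminating its row and column leaves {red, blue, gold}.
Row 4, column 3: eliminating its row and column leaves {blue, green}.
Row 4, column 4: eliminating its row and column leaves {blue, gold}.
Only one assignment across all blanks avoids any row or column repeat, giving 1 completion.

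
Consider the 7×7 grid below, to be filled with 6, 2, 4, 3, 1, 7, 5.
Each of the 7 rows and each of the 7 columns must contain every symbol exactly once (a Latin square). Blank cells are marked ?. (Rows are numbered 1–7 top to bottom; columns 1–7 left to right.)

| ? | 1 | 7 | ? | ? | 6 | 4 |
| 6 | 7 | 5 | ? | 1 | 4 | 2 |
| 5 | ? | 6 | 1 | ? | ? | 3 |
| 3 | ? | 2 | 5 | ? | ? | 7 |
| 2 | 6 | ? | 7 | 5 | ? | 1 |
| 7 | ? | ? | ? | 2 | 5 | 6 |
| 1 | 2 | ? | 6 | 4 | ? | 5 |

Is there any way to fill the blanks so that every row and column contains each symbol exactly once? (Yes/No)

No

Row 1, column 1: row 1 together with column 1 already contain {6, 2, 4, 3, 1, 7, 5} — every symbol — so nothing can go there. The grid has no valid completion.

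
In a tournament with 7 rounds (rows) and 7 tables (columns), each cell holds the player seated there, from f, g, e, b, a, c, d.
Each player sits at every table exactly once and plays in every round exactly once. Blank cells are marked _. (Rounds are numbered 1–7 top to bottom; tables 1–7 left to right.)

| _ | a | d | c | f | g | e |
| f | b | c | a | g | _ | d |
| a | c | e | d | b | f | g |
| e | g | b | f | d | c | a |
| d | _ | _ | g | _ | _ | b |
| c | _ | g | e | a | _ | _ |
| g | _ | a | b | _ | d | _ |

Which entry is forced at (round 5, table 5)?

Round 1, table 1: round 1 has {f, g, e, a, c, d} and table 1 has {f, g, e, a, c, d}, leaving only b.
Round 2, table 6: round 2 has {f, g, b, a, c, d} and table 6 has {f, g, c, d}, leaving only e.
Round 5, table 3: round 5 has {g, b, d} and table 3 has {g, e, b, a, c, d}, leaving only f.
Round 5, table 2: round 5 has {f, g, b, d} and table 2 has {g, b, a, c}, leaving only e.
Round 5 already has {f, g, e, b, d} and table 5 already has {f, g, b, a, d}, so round 5, table 5 must be c.

c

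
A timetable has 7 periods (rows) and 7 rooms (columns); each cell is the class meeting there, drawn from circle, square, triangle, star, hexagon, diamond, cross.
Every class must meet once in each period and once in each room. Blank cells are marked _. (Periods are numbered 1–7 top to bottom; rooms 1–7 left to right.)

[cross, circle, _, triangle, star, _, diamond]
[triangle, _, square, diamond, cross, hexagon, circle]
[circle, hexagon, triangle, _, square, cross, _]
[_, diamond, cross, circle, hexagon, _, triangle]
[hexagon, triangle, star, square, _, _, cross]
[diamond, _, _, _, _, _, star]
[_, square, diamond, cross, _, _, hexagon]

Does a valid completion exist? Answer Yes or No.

No

Period 3, room 7: period 3 together with room 7 already contain {circle, square, triangle, star, hexagon, diamond, cross} — every symbol — so nothing can go there. The grid has no valid completion.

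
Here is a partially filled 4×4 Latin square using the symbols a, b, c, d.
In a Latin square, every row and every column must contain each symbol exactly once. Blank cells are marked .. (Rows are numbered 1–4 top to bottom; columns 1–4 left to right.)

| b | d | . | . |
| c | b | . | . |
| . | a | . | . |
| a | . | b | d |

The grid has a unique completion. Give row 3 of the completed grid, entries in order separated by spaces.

d a c b

Row 3, column 1: row 3 has {a} and column 1 has {a, b, c}, leaving only d.
Row 3, column 3: row 3 has {a, d} and column 3 has {b}, leaving only c.
Row 3, column 4: row 3 has {a, c, d} and column 4 has {d}, leaving only b.
So row 3 reads: d a c b.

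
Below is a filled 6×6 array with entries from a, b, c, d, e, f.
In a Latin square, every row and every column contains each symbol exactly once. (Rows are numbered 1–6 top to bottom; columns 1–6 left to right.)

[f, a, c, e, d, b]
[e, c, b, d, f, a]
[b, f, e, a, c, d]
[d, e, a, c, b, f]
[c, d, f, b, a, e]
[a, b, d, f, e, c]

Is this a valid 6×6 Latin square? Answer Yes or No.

Yes

Each row is a permutation of the 6 symbols, and so is each column.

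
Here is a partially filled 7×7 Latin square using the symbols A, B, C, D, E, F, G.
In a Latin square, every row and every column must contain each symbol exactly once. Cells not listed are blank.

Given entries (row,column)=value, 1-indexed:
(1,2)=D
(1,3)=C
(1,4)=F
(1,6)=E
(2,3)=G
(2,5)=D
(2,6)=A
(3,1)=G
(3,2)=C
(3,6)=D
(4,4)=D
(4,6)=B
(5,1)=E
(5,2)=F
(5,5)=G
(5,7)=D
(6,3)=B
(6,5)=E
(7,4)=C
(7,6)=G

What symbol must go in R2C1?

Row 5, column 3: row 5 has {D, E, F, G} and column 3 has {B, C, G}, leaving only A.
Row 5, column 4: row 5 has {A, D, E, F, G} and column 4 has {C, D, F}, leaving only B.
Row 2, column 4: row 2 has {A, D, G} and column 4 has {B, C, D, F}, leaving only E.
Row 2, column 2: row 2 has {A, D, E, G} and column 2 has {C, D, F}, leaving only B.
Row 3, column 4: row 3 has {C, D, G} and column 4 has {B, C, D, E, F}, leaving only A.
Row 5, column 6: row 5 has {A, B, D, E, F, G} and column 6 has {A, B, D, E, G}, leaving only C.
Row 6, column 4: row 6 has {B, E} and column 4 has {A, B, C, D, E, F}, leaving only G.
Row 6, column 2: row 6 has {B, E, G} and column 2 has {B, C, D, F}, leaving only A.
Row 6, column 6: row 6 has {A, B, E, G} and column 6 has {A, B, C, D, E, G}, leaving only F.
Row 6, column 7: row 6 has {A, B, E, F, G} and column 7 has {D}, leaving only C.
Row 2, column 7: row 2 has {A, B, D, E, G} and column 7 has {C, D}, leaving only F.
Row 2 already has {A, B, D, E, F, G} and column 1 already has {E, G}, so row 2, column 1 must be C.

C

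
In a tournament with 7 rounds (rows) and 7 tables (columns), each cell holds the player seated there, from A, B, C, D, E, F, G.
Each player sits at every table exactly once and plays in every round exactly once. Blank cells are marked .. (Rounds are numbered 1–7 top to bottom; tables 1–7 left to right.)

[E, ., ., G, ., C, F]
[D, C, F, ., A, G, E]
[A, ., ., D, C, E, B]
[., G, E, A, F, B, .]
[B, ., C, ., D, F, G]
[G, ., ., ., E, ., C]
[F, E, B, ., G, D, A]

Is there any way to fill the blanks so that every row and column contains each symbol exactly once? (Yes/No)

No round or table among the givens repeats a symbol, and propagating forced cells runs into no contradiction.
One valid completion exists (for instance, E D A G B C F / D C F B A G E / A F G D C E B / C G E A F B D / B A C E D F G / G B D F E A C / F E B C G D A).

Yes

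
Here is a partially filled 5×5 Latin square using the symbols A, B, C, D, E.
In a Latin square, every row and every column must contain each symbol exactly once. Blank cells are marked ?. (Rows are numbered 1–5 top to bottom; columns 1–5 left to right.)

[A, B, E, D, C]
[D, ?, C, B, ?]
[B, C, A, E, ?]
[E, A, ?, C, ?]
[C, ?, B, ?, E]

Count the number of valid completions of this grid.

1

Row 2, column 2: eliminating its row and column leaves {E}.
Row 2, column 5: eliminating its row and column leaves {A}.
Row 3, column 5: eliminating its row and column leaves {D}.
Row 4, column 3: eliminating its row and column leaves {D}.
Row 4, column 5: eliminating its row and column leaves {B, D}.
Row 5, column 2: eliminating its row and column leaves {D}.
Row 5, column 4: eliminating its row and column leaves {A}.
Only one assignment across all blanks avoids any row or column repeat, giving 1 completion.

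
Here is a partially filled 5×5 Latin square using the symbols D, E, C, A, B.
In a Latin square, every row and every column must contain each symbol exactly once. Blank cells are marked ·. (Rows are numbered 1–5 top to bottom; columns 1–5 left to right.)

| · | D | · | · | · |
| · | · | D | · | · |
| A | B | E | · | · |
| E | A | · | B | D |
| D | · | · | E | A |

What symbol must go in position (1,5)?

Row 3, column 5: row 3 has {E, A, B} and column 5 has {D, A}, leaving only C.
Row 3, column 4: row 3 has {E, C, A, B} and column 4 has {E, B}, leaving only D.
Row 4, column 3: row 4 has {D, E, A, B} and column 3 has {D, E}, leaving only C.
Row 5, column 2: row 5 has {D, E, A} and column 2 has {D, A, B}, leaving only C.
Row 2, column 2: row 2 has {D} and column 2 has {D, C, A, B}, leaving only E.
Row 2, column 5: row 2 has {D, E} and column 5 has {D, C, A}, leaving only B.
Row 1 already has {D} and column 5 already has {D, C, A, B}, so row 1, column 5 must be E.

E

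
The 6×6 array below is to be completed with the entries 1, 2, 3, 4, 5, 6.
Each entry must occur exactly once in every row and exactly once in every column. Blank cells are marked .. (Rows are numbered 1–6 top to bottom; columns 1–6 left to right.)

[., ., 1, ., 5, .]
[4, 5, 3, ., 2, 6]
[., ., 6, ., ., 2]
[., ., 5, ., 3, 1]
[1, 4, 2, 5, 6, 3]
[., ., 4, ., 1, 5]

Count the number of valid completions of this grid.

4

Row 1, column 1: eliminating its row and column leaves {2, 3, 6}.
Row 1, column 2: eliminating its row and column leaves {2, 3, 6}.
Row 1, column 4: eliminating its row and column leaves {2, 3, 4, 6}.
Row 1, column 6: eliminating its row and column leaves {4}.
Row 2, column 4: eliminating its row and column leaves {1}.
Row 3, column 1: eliminating its row and column leaves {3, 5}.
Row 3, column 2: eliminating its row and column leaves {1, 3}.
Row 3, column 4: eliminating its row and column leaves {1, 3, 4}.
Row 3, column 5: eliminating its row and column leaves {4}.
Row 4, column 1: eliminating its row and column leaves {2, 6}.
Row 4, column 2: eliminating its row and column leaves {2, 6}.
Row 4, column 4: eliminating its row and column leaves {2, 4, 6}.
Row 6, column 1: eliminating its row and column leaves {2, 3, 6}.
Row 6, column 2: eliminating its row and column leaves {2, 3, 6}.
Row 6, column 4: eliminating its row and column leaves {2, 3, 6}.
Enumerating the assignments across these blanks that avoid any row or column repeat gives 4 completions.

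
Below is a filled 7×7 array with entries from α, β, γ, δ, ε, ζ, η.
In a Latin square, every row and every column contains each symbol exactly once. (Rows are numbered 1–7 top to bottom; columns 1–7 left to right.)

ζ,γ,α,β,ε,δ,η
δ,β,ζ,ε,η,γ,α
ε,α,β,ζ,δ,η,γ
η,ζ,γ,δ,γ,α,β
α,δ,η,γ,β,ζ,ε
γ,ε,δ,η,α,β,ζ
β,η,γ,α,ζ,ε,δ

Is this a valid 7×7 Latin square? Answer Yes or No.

Row 4 contains γ twice (at columns 3 and 5), so it is not a permutation.

No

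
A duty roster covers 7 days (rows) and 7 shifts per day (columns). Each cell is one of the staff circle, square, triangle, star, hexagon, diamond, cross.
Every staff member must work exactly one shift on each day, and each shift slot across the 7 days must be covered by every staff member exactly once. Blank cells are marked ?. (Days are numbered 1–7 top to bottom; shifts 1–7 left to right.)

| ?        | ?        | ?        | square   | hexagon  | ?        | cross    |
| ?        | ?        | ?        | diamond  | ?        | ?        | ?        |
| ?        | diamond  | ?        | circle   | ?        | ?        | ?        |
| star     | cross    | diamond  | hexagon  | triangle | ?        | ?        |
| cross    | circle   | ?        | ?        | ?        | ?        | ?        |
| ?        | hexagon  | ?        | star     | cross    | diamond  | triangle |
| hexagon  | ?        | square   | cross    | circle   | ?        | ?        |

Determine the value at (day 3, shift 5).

square

Day 5, shift 4: day 5 has {circle, cross} and shift 4 has {circle, square, star, hexagon, diamond, cross}, leaving only triangle.
Day 6, shift 3: day 6 has {triangle, star, hexagon, diamond, cross} and shift 3 has {square, diamond}, leaving only circle.
Day 6, shift 1: day 6 has {circle, triangle, star, hexagon, diamond, cross} and shift 1 has {star, hexagon, cross}, leaving only square.
Day 3, shift 1: day 3 has {circle, diamond} and shift 1 has {square, star, hexagon, cross}, leaving only triangle.
Day 2, shift 1: day 2 has {diamond} and shift 1 has {square, triangle, star, hexagon, cross}, leaving only circle.
Day 1, shift 1: day 1 has {square, hexagon, cross} and shift 1 has {circle, square, triangle, star, hexagon, cross}, leaving only diamond.
Day 3, shift 5 is narrowed to {square, star}.
If it were star, propagating the remaining blanks reaches a contradiction.
So day 3, shift 5 must be square.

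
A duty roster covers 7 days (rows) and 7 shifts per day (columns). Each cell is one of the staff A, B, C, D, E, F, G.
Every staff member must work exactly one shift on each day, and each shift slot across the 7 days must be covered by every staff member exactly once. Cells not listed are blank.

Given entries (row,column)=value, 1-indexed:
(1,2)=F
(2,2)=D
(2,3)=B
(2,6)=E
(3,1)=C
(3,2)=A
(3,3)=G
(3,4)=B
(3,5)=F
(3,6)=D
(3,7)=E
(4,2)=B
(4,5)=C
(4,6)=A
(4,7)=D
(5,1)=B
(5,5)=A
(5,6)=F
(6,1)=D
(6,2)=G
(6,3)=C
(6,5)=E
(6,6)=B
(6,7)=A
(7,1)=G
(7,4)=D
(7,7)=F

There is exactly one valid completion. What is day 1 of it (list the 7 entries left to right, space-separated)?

Day 2, shift 5: day 2 has {B, D, E} and shift 5 has {A, C, E, F}, leaving only G.
Day 2, shift 7: day 2 has {B, D, E, G} and shift 7 has {A, D, E, F}, leaving only C.
Day 5, shift 7: day 5 has {A, B, F} and shift 7 has {A, C, D, E, F}, leaving only G.
Day 1, shift 7: day 1 has {F} and shift 7 has {A, C, D, E, F, G}, leaving only B.
Day 1, shift 5: day 1 has {B, F} and shift 5 has {A, C, E, F, G}, leaving only D.
Day 6, shift 4: day 6 has {A, B, C, D, E, G} and shift 4 has {B, D}, leaving only F.
Day 2, shift 4: day 2 has {B, C, D, E, G} and shift 4 has {B, D, F}, leaving only A.
Day 2, shift 1: day 2 has {A, B, C, D, E, G} and shift 1 has {B, C, D, G}, leaving only F.
Day 4, shift 1: day 4 has {A, B, C, D} and shift 1 has {B, C, D, F, G}, leaving only E.
Day 1, shift 1: day 1 has {B, D, F} and shift 1 has {B, C, D, E, F, G}, leaving only A.
Day 1, shift 3: day 1 has {A, B, D, F} and shift 3 has {B, C, G}, leaving only E.
Day 4, shift 3: day 4 has {A, B, C, D, E} and shift 3 has {B, C, E, G}, leaving only F.
Day 4, shift 4: day 4 has {A, B, C, D, E, F} and shift 4 has {A, B, D, F}, leaving only G.
Day 1, shift 4: day 1 has {A, B, D, E, F} and shift 4 has {A, B, D, F, G}, leaving only C.
Day 1, shift 6: day 1 has {A, B, C, D, E, F} and shift 6 has {A, B, D, E, F}, leaving only G.
So day 1 reads: A F E C D G B.

A F E C D G B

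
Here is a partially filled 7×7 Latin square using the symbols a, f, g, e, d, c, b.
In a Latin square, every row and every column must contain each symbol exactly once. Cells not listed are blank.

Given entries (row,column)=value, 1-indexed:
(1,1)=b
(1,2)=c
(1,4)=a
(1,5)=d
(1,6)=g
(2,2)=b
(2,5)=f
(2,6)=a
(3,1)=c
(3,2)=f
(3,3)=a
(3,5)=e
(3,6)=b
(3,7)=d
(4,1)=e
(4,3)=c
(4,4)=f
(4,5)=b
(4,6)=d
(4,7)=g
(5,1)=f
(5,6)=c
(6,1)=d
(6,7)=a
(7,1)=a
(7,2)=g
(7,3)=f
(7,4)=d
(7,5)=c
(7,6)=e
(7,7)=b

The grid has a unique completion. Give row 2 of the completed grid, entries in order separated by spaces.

g b d e f a c

Row 2, column 1: row 2 has {a, f, b} and column 1 has {a, f, e, d, c, b}, leaving only g.
Row 1, column 3: row 1 has {a, g, d, c, b} and column 3 has {a, f, c}, leaving only e.
Row 2, column 3: row 2 has {a, f, g, b} and column 3 has {a, f, e, c}, leaving only d.
Row 1, column 7: row 1 has {a, g, e, d, c, b} and column 7 has {a, g, d, b}, leaving only f.
Row 3, column 4: row 3 has {a, f, e, d, c, b} and column 4 has {a, f, d}, leaving only g.
Row 4, column 2: row 4 has {f, g, e, d, c, b} and column 2 has {f, g, c, b}, leaving only a.
Row 5, column 7: row 5 has {f, c} and column 7 has {a, f, g, d, b}, leaving only e.
Row 2, column 7: row 2 has {a, f, g, d, b} and column 7 has {a, f, g, e, d, b}, leaving only c.
Row 2, column 4: row 2 has {a, f, g, d, c, b} and column 4 has {a, f, g, d}, leaving only e.
So row 2 reads: g b d e f a c.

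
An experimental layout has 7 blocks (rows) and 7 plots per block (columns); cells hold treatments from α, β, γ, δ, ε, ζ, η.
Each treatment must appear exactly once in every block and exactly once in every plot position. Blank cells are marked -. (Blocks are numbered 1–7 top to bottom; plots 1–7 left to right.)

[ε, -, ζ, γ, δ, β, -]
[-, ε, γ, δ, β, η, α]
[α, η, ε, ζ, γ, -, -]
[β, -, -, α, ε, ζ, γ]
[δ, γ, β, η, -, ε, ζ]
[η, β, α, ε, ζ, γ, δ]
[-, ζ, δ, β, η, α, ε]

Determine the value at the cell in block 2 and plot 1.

ζ

Block 2 already has {α, β, γ, δ, ε, η} and plot 1 already has {α, β, δ, ε, η}, so block 2, plot 1 must be ζ.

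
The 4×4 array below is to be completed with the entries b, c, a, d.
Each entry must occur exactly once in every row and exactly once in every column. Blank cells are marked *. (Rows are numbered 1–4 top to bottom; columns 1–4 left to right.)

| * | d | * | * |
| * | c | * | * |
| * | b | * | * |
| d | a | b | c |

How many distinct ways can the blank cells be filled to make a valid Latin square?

4

Row 1, column 1: eliminating its row and column leaves {b, c, a}.
Row 1, column 3: eliminating its row and column leaves {c, a}.
Row 1, column 4: eliminating its row and column leaves {b, a}.
Row 2, column 1: eliminating its row and column leaves {b, a}.
Row 2, column 3: eliminating its row and column leaves {a, d}.
Row 2, column 4: eliminating its row and column leaves {b, a, d}.
Row 3, column 1: eliminating its row and column leaves {c, a}.
Row 3, column 3: eliminating its row and column leaves {c, a, d}.
Row 3, column 4: eliminating its row and column leaves {a, d}.
Enumerating the assignments across these blanks that avoid any row or column repeat gives 4 completions.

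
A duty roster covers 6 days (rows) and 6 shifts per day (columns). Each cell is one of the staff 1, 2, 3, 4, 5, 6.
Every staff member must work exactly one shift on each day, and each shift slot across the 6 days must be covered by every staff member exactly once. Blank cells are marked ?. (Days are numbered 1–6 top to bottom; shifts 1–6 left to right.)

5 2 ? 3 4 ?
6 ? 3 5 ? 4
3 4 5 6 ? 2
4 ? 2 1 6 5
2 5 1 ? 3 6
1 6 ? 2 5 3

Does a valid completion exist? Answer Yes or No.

No day or shift among the givens repeats a symbol, and propagating forced cells runs into no contradiction.
One valid completion exists (for instance, 5 2 6 3 4 1 / 6 1 3 5 2 4 / 3 4 5 6 1 2 / 4 3 2 1 6 5 / 2 5 1 4 3 6 / 1 6 4 2 5 3).

Yes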